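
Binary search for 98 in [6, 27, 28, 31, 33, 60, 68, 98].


Step 1: lo=0, hi=7, mid=3, val=31
Step 2: lo=4, hi=7, mid=5, val=60
Step 3: lo=6, hi=7, mid=6, val=68
Step 4: lo=7, hi=7, mid=7, val=98

Found at index 7


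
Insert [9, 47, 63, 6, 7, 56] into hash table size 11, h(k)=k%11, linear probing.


Insert 9: h=9 -> slot 9
Insert 47: h=3 -> slot 3
Insert 63: h=8 -> slot 8
Insert 6: h=6 -> slot 6
Insert 7: h=7 -> slot 7
Insert 56: h=1 -> slot 1

Table: [None, 56, None, 47, None, None, 6, 7, 63, 9, None]


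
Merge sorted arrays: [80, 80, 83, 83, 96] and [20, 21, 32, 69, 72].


Take 20 from B
Take 21 from B
Take 32 from B
Take 69 from B
Take 72 from B

Merged: [20, 21, 32, 69, 72, 80, 80, 83, 83, 96]


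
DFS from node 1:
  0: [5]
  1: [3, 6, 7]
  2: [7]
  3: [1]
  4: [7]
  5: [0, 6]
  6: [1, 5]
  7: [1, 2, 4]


Visit 1, push [7, 6, 3]
Visit 3, push []
Visit 6, push [5]
Visit 5, push [0]
Visit 0, push []
Visit 7, push [4, 2]
Visit 2, push []
Visit 4, push []

DFS order: [1, 3, 6, 5, 0, 7, 2, 4]


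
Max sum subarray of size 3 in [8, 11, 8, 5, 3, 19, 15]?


[0:3]: 27
[1:4]: 24
[2:5]: 16
[3:6]: 27
[4:7]: 37

Max: 37 at [4:7]


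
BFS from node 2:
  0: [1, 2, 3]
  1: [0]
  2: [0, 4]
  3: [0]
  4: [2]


Visit 2, enqueue [0, 4]
Visit 0, enqueue [1, 3]
Visit 4, enqueue []
Visit 1, enqueue []
Visit 3, enqueue []

BFS order: [2, 0, 4, 1, 3]


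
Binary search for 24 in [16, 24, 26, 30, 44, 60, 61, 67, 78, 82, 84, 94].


Step 1: lo=0, hi=11, mid=5, val=60
Step 2: lo=0, hi=4, mid=2, val=26
Step 3: lo=0, hi=1, mid=0, val=16
Step 4: lo=1, hi=1, mid=1, val=24

Found at index 1


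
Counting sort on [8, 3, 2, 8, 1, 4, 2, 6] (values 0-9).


Input: [8, 3, 2, 8, 1, 4, 2, 6]
Counts: [0, 1, 2, 1, 1, 0, 1, 0, 2, 0]

Sorted: [1, 2, 2, 3, 4, 6, 8, 8]


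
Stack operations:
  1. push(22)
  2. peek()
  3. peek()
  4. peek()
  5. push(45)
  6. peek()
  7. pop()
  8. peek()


push(22) -> [22]
peek()->22
peek()->22
peek()->22
push(45) -> [22, 45]
peek()->45
pop()->45, [22]
peek()->22

Final stack: [22]


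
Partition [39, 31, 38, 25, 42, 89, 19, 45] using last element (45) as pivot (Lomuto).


Pivot: 45
  39 <= 45: advance i (no swap)
  31 <= 45: advance i (no swap)
  38 <= 45: advance i (no swap)
  25 <= 45: advance i (no swap)
  42 <= 45: advance i (no swap)
  19 <= 45: swap -> [39, 31, 38, 25, 42, 19, 89, 45]
Place pivot at 6: [39, 31, 38, 25, 42, 19, 45, 89]

Partitioned: [39, 31, 38, 25, 42, 19, 45, 89]


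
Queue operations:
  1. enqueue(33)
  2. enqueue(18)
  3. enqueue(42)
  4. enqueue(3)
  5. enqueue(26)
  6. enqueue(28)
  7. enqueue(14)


enqueue(33) -> [33]
enqueue(18) -> [33, 18]
enqueue(42) -> [33, 18, 42]
enqueue(3) -> [33, 18, 42, 3]
enqueue(26) -> [33, 18, 42, 3, 26]
enqueue(28) -> [33, 18, 42, 3, 26, 28]
enqueue(14) -> [33, 18, 42, 3, 26, 28, 14]

Final queue: [33, 18, 42, 3, 26, 28, 14]


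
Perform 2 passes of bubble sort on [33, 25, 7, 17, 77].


Initial: [33, 25, 7, 17, 77]
Pass 1: [25, 7, 17, 33, 77] (3 swaps)
Pass 2: [7, 17, 25, 33, 77] (2 swaps)

After 2 passes: [7, 17, 25, 33, 77]


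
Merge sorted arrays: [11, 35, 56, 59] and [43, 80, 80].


Take 11 from A
Take 35 from A
Take 43 from B
Take 56 from A
Take 59 from A

Merged: [11, 35, 43, 56, 59, 80, 80]


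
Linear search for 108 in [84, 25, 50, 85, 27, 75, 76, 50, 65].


i=0: 84!=108
i=1: 25!=108
i=2: 50!=108
i=3: 85!=108
i=4: 27!=108
i=5: 75!=108
i=6: 76!=108
i=7: 50!=108
i=8: 65!=108

Not found, 9 comps


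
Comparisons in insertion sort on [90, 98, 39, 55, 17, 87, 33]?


Algorithm: insertion sort
Input: [90, 98, 39, 55, 17, 87, 33]
Sorted: [17, 33, 39, 55, 87, 90, 98]

19


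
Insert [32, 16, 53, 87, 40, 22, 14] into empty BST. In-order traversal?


Insert 32: root
Insert 16: L from 32
Insert 53: R from 32
Insert 87: R from 32 -> R from 53
Insert 40: R from 32 -> L from 53
Insert 22: L from 32 -> R from 16
Insert 14: L from 32 -> L from 16

In-order: [14, 16, 22, 32, 40, 53, 87]


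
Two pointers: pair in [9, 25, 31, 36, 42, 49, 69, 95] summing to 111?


lo=0(9)+hi=7(95)=104
lo=1(25)+hi=7(95)=120
lo=1(25)+hi=6(69)=94
lo=2(31)+hi=6(69)=100
lo=3(36)+hi=6(69)=105
lo=4(42)+hi=6(69)=111

Yes: 42+69=111


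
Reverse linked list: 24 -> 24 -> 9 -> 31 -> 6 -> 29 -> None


Step 1: curr=24, set curr.next=prev(None) | reversed so far: 24
Step 2: curr=24, set curr.next=prev(24) | reversed so far: 24 -> 24
Step 3: curr=9, set curr.next=prev(24) | reversed so far: 9 -> 24 -> 24
Step 4: curr=31, set curr.next=prev(9) | reversed so far: 31 -> 9 -> 24 -> 24
Step 5: curr=6, set curr.next=prev(31) | reversed so far: 6 -> 31 -> 9 -> 24 -> 24
Step 6: curr=29, set curr.next=prev(6) | reversed so far: 29 -> 6 -> 31 -> 9 -> 24 -> 24

29 -> 6 -> 31 -> 9 -> 24 -> 24 -> None


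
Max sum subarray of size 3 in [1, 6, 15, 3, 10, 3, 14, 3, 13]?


[0:3]: 22
[1:4]: 24
[2:5]: 28
[3:6]: 16
[4:7]: 27
[5:8]: 20
[6:9]: 30

Max: 30 at [6:9]


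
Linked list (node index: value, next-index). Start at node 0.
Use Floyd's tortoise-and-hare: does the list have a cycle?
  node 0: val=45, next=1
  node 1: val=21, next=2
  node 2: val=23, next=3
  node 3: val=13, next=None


Floyd's tortoise (slow, +1) and hare (fast, +2):
  init: slow=0, fast=0
  step 1: slow=1, fast=2
  step 2: fast 2->3->None, no cycle

Cycle: no


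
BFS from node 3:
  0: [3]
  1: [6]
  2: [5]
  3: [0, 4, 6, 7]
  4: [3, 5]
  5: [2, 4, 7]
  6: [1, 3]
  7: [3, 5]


Visit 3, enqueue [0, 4, 6, 7]
Visit 0, enqueue []
Visit 4, enqueue [5]
Visit 6, enqueue [1]
Visit 7, enqueue []
Visit 5, enqueue [2]
Visit 1, enqueue []
Visit 2, enqueue []

BFS order: [3, 0, 4, 6, 7, 5, 1, 2]


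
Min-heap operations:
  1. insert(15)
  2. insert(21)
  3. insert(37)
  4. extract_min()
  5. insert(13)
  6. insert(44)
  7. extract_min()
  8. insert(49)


insert(15) -> [15]
insert(21) -> [15, 21]
insert(37) -> [15, 21, 37]
extract_min()->15, [21, 37]
insert(13) -> [13, 37, 21]
insert(44) -> [13, 37, 21, 44]
extract_min()->13, [21, 37, 44]
insert(49) -> [21, 37, 44, 49]

Final heap: [21, 37, 44, 49]


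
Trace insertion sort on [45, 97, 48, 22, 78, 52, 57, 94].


Initial: [45, 97, 48, 22, 78, 52, 57, 94]
Insert 97: [45, 97, 48, 22, 78, 52, 57, 94]
Insert 48: [45, 48, 97, 22, 78, 52, 57, 94]
Insert 22: [22, 45, 48, 97, 78, 52, 57, 94]
Insert 78: [22, 45, 48, 78, 97, 52, 57, 94]
Insert 52: [22, 45, 48, 52, 78, 97, 57, 94]
Insert 57: [22, 45, 48, 52, 57, 78, 97, 94]
Insert 94: [22, 45, 48, 52, 57, 78, 94, 97]

Sorted: [22, 45, 48, 52, 57, 78, 94, 97]


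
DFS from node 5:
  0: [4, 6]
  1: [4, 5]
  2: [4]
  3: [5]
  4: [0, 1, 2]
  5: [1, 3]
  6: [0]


Visit 5, push [3, 1]
Visit 1, push [4]
Visit 4, push [2, 0]
Visit 0, push [6]
Visit 6, push []
Visit 2, push []
Visit 3, push []

DFS order: [5, 1, 4, 0, 6, 2, 3]


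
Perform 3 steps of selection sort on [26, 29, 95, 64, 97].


Initial: [26, 29, 95, 64, 97]
Step 1: min=26 at 0
  Swap: [26, 29, 95, 64, 97]
Step 2: min=29 at 1
  Swap: [26, 29, 95, 64, 97]
Step 3: min=64 at 3
  Swap: [26, 29, 64, 95, 97]

After 3 steps: [26, 29, 64, 95, 97]


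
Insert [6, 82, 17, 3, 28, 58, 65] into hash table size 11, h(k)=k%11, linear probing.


Insert 6: h=6 -> slot 6
Insert 82: h=5 -> slot 5
Insert 17: h=6, 1 probes -> slot 7
Insert 3: h=3 -> slot 3
Insert 28: h=6, 2 probes -> slot 8
Insert 58: h=3, 1 probes -> slot 4
Insert 65: h=10 -> slot 10

Table: [None, None, None, 3, 58, 82, 6, 17, 28, None, 65]


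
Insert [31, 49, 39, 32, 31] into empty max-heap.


Insert 31: [31]
Insert 49: [49, 31]
Insert 39: [49, 31, 39]
Insert 32: [49, 32, 39, 31]
Insert 31: [49, 32, 39, 31, 31]

Final heap: [49, 32, 39, 31, 31]


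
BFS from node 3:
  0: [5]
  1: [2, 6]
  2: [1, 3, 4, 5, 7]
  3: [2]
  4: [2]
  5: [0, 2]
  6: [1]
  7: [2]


Visit 3, enqueue [2]
Visit 2, enqueue [1, 4, 5, 7]
Visit 1, enqueue [6]
Visit 4, enqueue []
Visit 5, enqueue [0]
Visit 7, enqueue []
Visit 6, enqueue []
Visit 0, enqueue []

BFS order: [3, 2, 1, 4, 5, 7, 6, 0]


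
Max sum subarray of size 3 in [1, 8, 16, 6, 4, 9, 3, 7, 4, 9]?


[0:3]: 25
[1:4]: 30
[2:5]: 26
[3:6]: 19
[4:7]: 16
[5:8]: 19
[6:9]: 14
[7:10]: 20

Max: 30 at [1:4]


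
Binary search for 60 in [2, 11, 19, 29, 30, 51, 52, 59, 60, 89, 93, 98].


Step 1: lo=0, hi=11, mid=5, val=51
Step 2: lo=6, hi=11, mid=8, val=60

Found at index 8


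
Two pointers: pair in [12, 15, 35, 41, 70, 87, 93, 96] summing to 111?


lo=0(12)+hi=7(96)=108
lo=1(15)+hi=7(96)=111

Yes: 15+96=111


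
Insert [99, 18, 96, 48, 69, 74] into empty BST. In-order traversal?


Insert 99: root
Insert 18: L from 99
Insert 96: L from 99 -> R from 18
Insert 48: L from 99 -> R from 18 -> L from 96
Insert 69: L from 99 -> R from 18 -> L from 96 -> R from 48
Insert 74: L from 99 -> R from 18 -> L from 96 -> R from 48 -> R from 69

In-order: [18, 48, 69, 74, 96, 99]


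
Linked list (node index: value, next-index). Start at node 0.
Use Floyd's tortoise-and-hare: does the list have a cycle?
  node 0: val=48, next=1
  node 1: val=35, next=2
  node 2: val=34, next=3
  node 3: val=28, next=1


Floyd's tortoise (slow, +1) and hare (fast, +2):
  init: slow=0, fast=0
  step 1: slow=1, fast=2
  step 2: slow=2, fast=1
  step 3: slow=3, fast=3
  slow == fast at node 3: cycle detected

Cycle: yes


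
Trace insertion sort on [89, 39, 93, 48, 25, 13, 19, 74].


Initial: [89, 39, 93, 48, 25, 13, 19, 74]
Insert 39: [39, 89, 93, 48, 25, 13, 19, 74]
Insert 93: [39, 89, 93, 48, 25, 13, 19, 74]
Insert 48: [39, 48, 89, 93, 25, 13, 19, 74]
Insert 25: [25, 39, 48, 89, 93, 13, 19, 74]
Insert 13: [13, 25, 39, 48, 89, 93, 19, 74]
Insert 19: [13, 19, 25, 39, 48, 89, 93, 74]
Insert 74: [13, 19, 25, 39, 48, 74, 89, 93]

Sorted: [13, 19, 25, 39, 48, 74, 89, 93]


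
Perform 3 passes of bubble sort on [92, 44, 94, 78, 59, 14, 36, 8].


Initial: [92, 44, 94, 78, 59, 14, 36, 8]
Pass 1: [44, 92, 78, 59, 14, 36, 8, 94] (6 swaps)
Pass 2: [44, 78, 59, 14, 36, 8, 92, 94] (5 swaps)
Pass 3: [44, 59, 14, 36, 8, 78, 92, 94] (4 swaps)

After 3 passes: [44, 59, 14, 36, 8, 78, 92, 94]


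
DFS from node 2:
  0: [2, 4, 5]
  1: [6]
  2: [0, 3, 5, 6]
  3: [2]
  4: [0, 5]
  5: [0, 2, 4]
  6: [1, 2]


Visit 2, push [6, 5, 3, 0]
Visit 0, push [5, 4]
Visit 4, push [5]
Visit 5, push []
Visit 3, push []
Visit 6, push [1]
Visit 1, push []

DFS order: [2, 0, 4, 5, 3, 6, 1]


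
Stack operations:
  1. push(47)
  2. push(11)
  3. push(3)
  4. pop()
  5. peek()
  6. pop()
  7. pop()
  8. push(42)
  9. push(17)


push(47) -> [47]
push(11) -> [47, 11]
push(3) -> [47, 11, 3]
pop()->3, [47, 11]
peek()->11
pop()->11, [47]
pop()->47, []
push(42) -> [42]
push(17) -> [42, 17]

Final stack: [42, 17]


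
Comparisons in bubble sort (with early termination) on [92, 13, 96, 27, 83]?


Algorithm: bubble sort (with early termination)
Input: [92, 13, 96, 27, 83]
Sorted: [13, 27, 83, 92, 96]

9


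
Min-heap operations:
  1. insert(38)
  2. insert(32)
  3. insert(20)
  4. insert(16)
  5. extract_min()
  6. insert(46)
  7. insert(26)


insert(38) -> [38]
insert(32) -> [32, 38]
insert(20) -> [20, 38, 32]
insert(16) -> [16, 20, 32, 38]
extract_min()->16, [20, 38, 32]
insert(46) -> [20, 38, 32, 46]
insert(26) -> [20, 26, 32, 46, 38]

Final heap: [20, 26, 32, 46, 38]


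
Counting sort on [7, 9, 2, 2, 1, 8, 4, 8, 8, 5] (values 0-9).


Input: [7, 9, 2, 2, 1, 8, 4, 8, 8, 5]
Counts: [0, 1, 2, 0, 1, 1, 0, 1, 3, 1]

Sorted: [1, 2, 2, 4, 5, 7, 8, 8, 8, 9]


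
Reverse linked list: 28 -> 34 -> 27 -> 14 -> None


Step 1: curr=28, set curr.next=prev(None) | reversed so far: 28
Step 2: curr=34, set curr.next=prev(28) | reversed so far: 34 -> 28
Step 3: curr=27, set curr.next=prev(34) | reversed so far: 27 -> 34 -> 28
Step 4: curr=14, set curr.next=prev(27) | reversed so far: 14 -> 27 -> 34 -> 28

14 -> 27 -> 34 -> 28 -> None


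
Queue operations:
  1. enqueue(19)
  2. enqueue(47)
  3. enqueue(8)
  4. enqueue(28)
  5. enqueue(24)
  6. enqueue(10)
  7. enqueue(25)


enqueue(19) -> [19]
enqueue(47) -> [19, 47]
enqueue(8) -> [19, 47, 8]
enqueue(28) -> [19, 47, 8, 28]
enqueue(24) -> [19, 47, 8, 28, 24]
enqueue(10) -> [19, 47, 8, 28, 24, 10]
enqueue(25) -> [19, 47, 8, 28, 24, 10, 25]

Final queue: [19, 47, 8, 28, 24, 10, 25]


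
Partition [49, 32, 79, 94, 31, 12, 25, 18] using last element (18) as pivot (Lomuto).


Pivot: 18
  12 <= 18: swap -> [12, 32, 79, 94, 31, 49, 25, 18]
Place pivot at 1: [12, 18, 79, 94, 31, 49, 25, 32]

Partitioned: [12, 18, 79, 94, 31, 49, 25, 32]


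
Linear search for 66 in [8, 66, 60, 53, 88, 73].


i=0: 8!=66
i=1: 66==66 found!

Found at 1, 2 comps


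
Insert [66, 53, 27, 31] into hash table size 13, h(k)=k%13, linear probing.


Insert 66: h=1 -> slot 1
Insert 53: h=1, 1 probes -> slot 2
Insert 27: h=1, 2 probes -> slot 3
Insert 31: h=5 -> slot 5

Table: [None, 66, 53, 27, None, 31, None, None, None, None, None, None, None]


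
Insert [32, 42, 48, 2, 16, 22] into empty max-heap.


Insert 32: [32]
Insert 42: [42, 32]
Insert 48: [48, 32, 42]
Insert 2: [48, 32, 42, 2]
Insert 16: [48, 32, 42, 2, 16]
Insert 22: [48, 32, 42, 2, 16, 22]

Final heap: [48, 32, 42, 2, 16, 22]


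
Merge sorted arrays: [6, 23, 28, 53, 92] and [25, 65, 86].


Take 6 from A
Take 23 from A
Take 25 from B
Take 28 from A
Take 53 from A
Take 65 from B
Take 86 from B

Merged: [6, 23, 25, 28, 53, 65, 86, 92]


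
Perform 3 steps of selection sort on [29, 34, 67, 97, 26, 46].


Initial: [29, 34, 67, 97, 26, 46]
Step 1: min=26 at 4
  Swap: [26, 34, 67, 97, 29, 46]
Step 2: min=29 at 4
  Swap: [26, 29, 67, 97, 34, 46]
Step 3: min=34 at 4
  Swap: [26, 29, 34, 97, 67, 46]

After 3 steps: [26, 29, 34, 97, 67, 46]


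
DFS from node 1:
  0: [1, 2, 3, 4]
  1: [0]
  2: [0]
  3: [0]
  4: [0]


Visit 1, push [0]
Visit 0, push [4, 3, 2]
Visit 2, push []
Visit 3, push []
Visit 4, push []

DFS order: [1, 0, 2, 3, 4]


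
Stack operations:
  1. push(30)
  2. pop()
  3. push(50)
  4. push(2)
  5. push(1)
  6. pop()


push(30) -> [30]
pop()->30, []
push(50) -> [50]
push(2) -> [50, 2]
push(1) -> [50, 2, 1]
pop()->1, [50, 2]

Final stack: [50, 2]


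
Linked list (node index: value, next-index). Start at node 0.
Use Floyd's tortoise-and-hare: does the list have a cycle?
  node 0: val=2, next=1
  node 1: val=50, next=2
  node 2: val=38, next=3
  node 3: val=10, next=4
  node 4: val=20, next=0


Floyd's tortoise (slow, +1) and hare (fast, +2):
  init: slow=0, fast=0
  step 1: slow=1, fast=2
  step 2: slow=2, fast=4
  step 3: slow=3, fast=1
  step 4: slow=4, fast=3
  step 5: slow=0, fast=0
  slow == fast at node 0: cycle detected

Cycle: yes


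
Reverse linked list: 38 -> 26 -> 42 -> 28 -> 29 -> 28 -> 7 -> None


Step 1: curr=38, set curr.next=prev(None) | reversed so far: 38
Step 2: curr=26, set curr.next=prev(38) | reversed so far: 26 -> 38
Step 3: curr=42, set curr.next=prev(26) | reversed so far: 42 -> 26 -> 38
Step 4: curr=28, set curr.next=prev(42) | reversed so far: 28 -> 42 -> 26 -> 38
Step 5: curr=29, set curr.next=prev(28) | reversed so far: 29 -> 28 -> 42 -> 26 -> 38
Step 6: curr=28, set curr.next=prev(29) | reversed so far: 28 -> 29 -> 28 -> 42 -> 26 -> 38
Step 7: curr=7, set curr.next=prev(28) | reversed so far: 7 -> 28 -> 29 -> 28 -> 42 -> 26 -> 38

7 -> 28 -> 29 -> 28 -> 42 -> 26 -> 38 -> None


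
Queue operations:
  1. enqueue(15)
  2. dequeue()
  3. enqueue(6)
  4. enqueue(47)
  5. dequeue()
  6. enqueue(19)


enqueue(15) -> [15]
dequeue()->15, []
enqueue(6) -> [6]
enqueue(47) -> [6, 47]
dequeue()->6, [47]
enqueue(19) -> [47, 19]

Final queue: [47, 19]


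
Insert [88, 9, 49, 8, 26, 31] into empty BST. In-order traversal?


Insert 88: root
Insert 9: L from 88
Insert 49: L from 88 -> R from 9
Insert 8: L from 88 -> L from 9
Insert 26: L from 88 -> R from 9 -> L from 49
Insert 31: L from 88 -> R from 9 -> L from 49 -> R from 26

In-order: [8, 9, 26, 31, 49, 88]


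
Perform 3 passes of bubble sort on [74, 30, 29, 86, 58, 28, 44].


Initial: [74, 30, 29, 86, 58, 28, 44]
Pass 1: [30, 29, 74, 58, 28, 44, 86] (5 swaps)
Pass 2: [29, 30, 58, 28, 44, 74, 86] (4 swaps)
Pass 3: [29, 30, 28, 44, 58, 74, 86] (2 swaps)

After 3 passes: [29, 30, 28, 44, 58, 74, 86]


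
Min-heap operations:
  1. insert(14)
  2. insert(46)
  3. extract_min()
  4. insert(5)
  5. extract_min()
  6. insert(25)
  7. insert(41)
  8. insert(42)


insert(14) -> [14]
insert(46) -> [14, 46]
extract_min()->14, [46]
insert(5) -> [5, 46]
extract_min()->5, [46]
insert(25) -> [25, 46]
insert(41) -> [25, 46, 41]
insert(42) -> [25, 42, 41, 46]

Final heap: [25, 42, 41, 46]


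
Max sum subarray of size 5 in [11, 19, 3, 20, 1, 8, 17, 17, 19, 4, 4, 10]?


[0:5]: 54
[1:6]: 51
[2:7]: 49
[3:8]: 63
[4:9]: 62
[5:10]: 65
[6:11]: 61
[7:12]: 54

Max: 65 at [5:10]


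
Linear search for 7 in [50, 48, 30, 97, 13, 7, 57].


i=0: 50!=7
i=1: 48!=7
i=2: 30!=7
i=3: 97!=7
i=4: 13!=7
i=5: 7==7 found!

Found at 5, 6 comps


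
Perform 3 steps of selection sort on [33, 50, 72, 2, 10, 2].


Initial: [33, 50, 72, 2, 10, 2]
Step 1: min=2 at 3
  Swap: [2, 50, 72, 33, 10, 2]
Step 2: min=2 at 5
  Swap: [2, 2, 72, 33, 10, 50]
Step 3: min=10 at 4
  Swap: [2, 2, 10, 33, 72, 50]

After 3 steps: [2, 2, 10, 33, 72, 50]


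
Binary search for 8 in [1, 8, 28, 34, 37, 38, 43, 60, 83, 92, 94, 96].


Step 1: lo=0, hi=11, mid=5, val=38
Step 2: lo=0, hi=4, mid=2, val=28
Step 3: lo=0, hi=1, mid=0, val=1
Step 4: lo=1, hi=1, mid=1, val=8

Found at index 1


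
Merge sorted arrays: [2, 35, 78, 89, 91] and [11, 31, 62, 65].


Take 2 from A
Take 11 from B
Take 31 from B
Take 35 from A
Take 62 from B
Take 65 from B

Merged: [2, 11, 31, 35, 62, 65, 78, 89, 91]


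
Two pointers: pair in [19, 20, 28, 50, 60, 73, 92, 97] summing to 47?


lo=0(19)+hi=7(97)=116
lo=0(19)+hi=6(92)=111
lo=0(19)+hi=5(73)=92
lo=0(19)+hi=4(60)=79
lo=0(19)+hi=3(50)=69
lo=0(19)+hi=2(28)=47

Yes: 19+28=47


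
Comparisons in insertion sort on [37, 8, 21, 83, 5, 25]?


Algorithm: insertion sort
Input: [37, 8, 21, 83, 5, 25]
Sorted: [5, 8, 21, 25, 37, 83]

11


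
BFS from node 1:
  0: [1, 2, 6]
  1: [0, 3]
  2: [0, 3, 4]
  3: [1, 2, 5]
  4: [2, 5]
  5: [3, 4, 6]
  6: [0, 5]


Visit 1, enqueue [0, 3]
Visit 0, enqueue [2, 6]
Visit 3, enqueue [5]
Visit 2, enqueue [4]
Visit 6, enqueue []
Visit 5, enqueue []
Visit 4, enqueue []

BFS order: [1, 0, 3, 2, 6, 5, 4]


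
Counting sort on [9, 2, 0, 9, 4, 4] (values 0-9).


Input: [9, 2, 0, 9, 4, 4]
Counts: [1, 0, 1, 0, 2, 0, 0, 0, 0, 2]

Sorted: [0, 2, 4, 4, 9, 9]


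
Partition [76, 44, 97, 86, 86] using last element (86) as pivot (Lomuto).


Pivot: 86
  76 <= 86: advance i (no swap)
  44 <= 86: advance i (no swap)
  86 <= 86: swap -> [76, 44, 86, 97, 86]
Place pivot at 3: [76, 44, 86, 86, 97]

Partitioned: [76, 44, 86, 86, 97]


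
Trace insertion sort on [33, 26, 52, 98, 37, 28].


Initial: [33, 26, 52, 98, 37, 28]
Insert 26: [26, 33, 52, 98, 37, 28]
Insert 52: [26, 33, 52, 98, 37, 28]
Insert 98: [26, 33, 52, 98, 37, 28]
Insert 37: [26, 33, 37, 52, 98, 28]
Insert 28: [26, 28, 33, 37, 52, 98]

Sorted: [26, 28, 33, 37, 52, 98]


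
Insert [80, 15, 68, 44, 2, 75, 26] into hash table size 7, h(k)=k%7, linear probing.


Insert 80: h=3 -> slot 3
Insert 15: h=1 -> slot 1
Insert 68: h=5 -> slot 5
Insert 44: h=2 -> slot 2
Insert 2: h=2, 2 probes -> slot 4
Insert 75: h=5, 1 probes -> slot 6
Insert 26: h=5, 2 probes -> slot 0

Table: [26, 15, 44, 80, 2, 68, 75]


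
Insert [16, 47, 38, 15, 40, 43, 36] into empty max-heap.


Insert 16: [16]
Insert 47: [47, 16]
Insert 38: [47, 16, 38]
Insert 15: [47, 16, 38, 15]
Insert 40: [47, 40, 38, 15, 16]
Insert 43: [47, 40, 43, 15, 16, 38]
Insert 36: [47, 40, 43, 15, 16, 38, 36]

Final heap: [47, 40, 43, 15, 16, 38, 36]


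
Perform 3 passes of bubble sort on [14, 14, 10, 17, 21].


Initial: [14, 14, 10, 17, 21]
Pass 1: [14, 10, 14, 17, 21] (1 swaps)
Pass 2: [10, 14, 14, 17, 21] (1 swaps)
Pass 3: [10, 14, 14, 17, 21] (0 swaps)

After 3 passes: [10, 14, 14, 17, 21]


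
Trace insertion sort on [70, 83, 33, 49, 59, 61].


Initial: [70, 83, 33, 49, 59, 61]
Insert 83: [70, 83, 33, 49, 59, 61]
Insert 33: [33, 70, 83, 49, 59, 61]
Insert 49: [33, 49, 70, 83, 59, 61]
Insert 59: [33, 49, 59, 70, 83, 61]
Insert 61: [33, 49, 59, 61, 70, 83]

Sorted: [33, 49, 59, 61, 70, 83]


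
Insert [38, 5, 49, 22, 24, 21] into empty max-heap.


Insert 38: [38]
Insert 5: [38, 5]
Insert 49: [49, 5, 38]
Insert 22: [49, 22, 38, 5]
Insert 24: [49, 24, 38, 5, 22]
Insert 21: [49, 24, 38, 5, 22, 21]

Final heap: [49, 24, 38, 5, 22, 21]


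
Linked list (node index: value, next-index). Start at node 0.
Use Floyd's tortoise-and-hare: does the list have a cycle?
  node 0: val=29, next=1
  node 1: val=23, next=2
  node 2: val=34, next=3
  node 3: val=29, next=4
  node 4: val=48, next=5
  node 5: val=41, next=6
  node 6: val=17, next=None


Floyd's tortoise (slow, +1) and hare (fast, +2):
  init: slow=0, fast=0
  step 1: slow=1, fast=2
  step 2: slow=2, fast=4
  step 3: slow=3, fast=6
  step 4: fast -> None, no cycle

Cycle: no


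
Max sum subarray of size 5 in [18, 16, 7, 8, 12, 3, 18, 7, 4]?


[0:5]: 61
[1:6]: 46
[2:7]: 48
[3:8]: 48
[4:9]: 44

Max: 61 at [0:5]


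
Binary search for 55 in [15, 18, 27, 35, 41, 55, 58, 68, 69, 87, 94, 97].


Step 1: lo=0, hi=11, mid=5, val=55

Found at index 5


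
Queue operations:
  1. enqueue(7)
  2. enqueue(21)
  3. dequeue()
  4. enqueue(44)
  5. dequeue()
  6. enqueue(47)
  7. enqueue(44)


enqueue(7) -> [7]
enqueue(21) -> [7, 21]
dequeue()->7, [21]
enqueue(44) -> [21, 44]
dequeue()->21, [44]
enqueue(47) -> [44, 47]
enqueue(44) -> [44, 47, 44]

Final queue: [44, 47, 44]


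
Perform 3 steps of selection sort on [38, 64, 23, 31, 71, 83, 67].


Initial: [38, 64, 23, 31, 71, 83, 67]
Step 1: min=23 at 2
  Swap: [23, 64, 38, 31, 71, 83, 67]
Step 2: min=31 at 3
  Swap: [23, 31, 38, 64, 71, 83, 67]
Step 3: min=38 at 2
  Swap: [23, 31, 38, 64, 71, 83, 67]

After 3 steps: [23, 31, 38, 64, 71, 83, 67]


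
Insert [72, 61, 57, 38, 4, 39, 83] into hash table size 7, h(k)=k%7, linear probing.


Insert 72: h=2 -> slot 2
Insert 61: h=5 -> slot 5
Insert 57: h=1 -> slot 1
Insert 38: h=3 -> slot 3
Insert 4: h=4 -> slot 4
Insert 39: h=4, 2 probes -> slot 6
Insert 83: h=6, 1 probes -> slot 0

Table: [83, 57, 72, 38, 4, 61, 39]


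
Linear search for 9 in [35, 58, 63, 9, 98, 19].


i=0: 35!=9
i=1: 58!=9
i=2: 63!=9
i=3: 9==9 found!

Found at 3, 4 comps


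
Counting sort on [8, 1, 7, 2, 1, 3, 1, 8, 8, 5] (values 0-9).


Input: [8, 1, 7, 2, 1, 3, 1, 8, 8, 5]
Counts: [0, 3, 1, 1, 0, 1, 0, 1, 3, 0]

Sorted: [1, 1, 1, 2, 3, 5, 7, 8, 8, 8]


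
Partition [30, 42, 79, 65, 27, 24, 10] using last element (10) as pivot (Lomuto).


Pivot: 10
Place pivot at 0: [10, 42, 79, 65, 27, 24, 30]

Partitioned: [10, 42, 79, 65, 27, 24, 30]


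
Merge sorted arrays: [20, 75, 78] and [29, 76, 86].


Take 20 from A
Take 29 from B
Take 75 from A
Take 76 from B
Take 78 from A

Merged: [20, 29, 75, 76, 78, 86]


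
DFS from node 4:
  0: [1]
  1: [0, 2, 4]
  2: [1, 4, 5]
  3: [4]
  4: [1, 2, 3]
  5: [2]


Visit 4, push [3, 2, 1]
Visit 1, push [2, 0]
Visit 0, push []
Visit 2, push [5]
Visit 5, push []
Visit 3, push []

DFS order: [4, 1, 0, 2, 5, 3]


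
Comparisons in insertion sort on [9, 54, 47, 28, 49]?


Algorithm: insertion sort
Input: [9, 54, 47, 28, 49]
Sorted: [9, 28, 47, 49, 54]

8


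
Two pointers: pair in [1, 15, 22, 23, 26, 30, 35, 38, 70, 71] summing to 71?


lo=0(1)+hi=9(71)=72
lo=0(1)+hi=8(70)=71

Yes: 1+70=71


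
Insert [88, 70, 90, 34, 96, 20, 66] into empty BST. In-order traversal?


Insert 88: root
Insert 70: L from 88
Insert 90: R from 88
Insert 34: L from 88 -> L from 70
Insert 96: R from 88 -> R from 90
Insert 20: L from 88 -> L from 70 -> L from 34
Insert 66: L from 88 -> L from 70 -> R from 34

In-order: [20, 34, 66, 70, 88, 90, 96]


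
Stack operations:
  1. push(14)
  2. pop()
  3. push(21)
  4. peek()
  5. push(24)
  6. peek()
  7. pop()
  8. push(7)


push(14) -> [14]
pop()->14, []
push(21) -> [21]
peek()->21
push(24) -> [21, 24]
peek()->24
pop()->24, [21]
push(7) -> [21, 7]

Final stack: [21, 7]


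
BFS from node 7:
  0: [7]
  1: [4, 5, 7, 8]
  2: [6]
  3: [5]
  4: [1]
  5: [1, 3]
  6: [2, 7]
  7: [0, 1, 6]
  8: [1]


Visit 7, enqueue [0, 1, 6]
Visit 0, enqueue []
Visit 1, enqueue [4, 5, 8]
Visit 6, enqueue [2]
Visit 4, enqueue []
Visit 5, enqueue [3]
Visit 8, enqueue []
Visit 2, enqueue []
Visit 3, enqueue []

BFS order: [7, 0, 1, 6, 4, 5, 8, 2, 3]


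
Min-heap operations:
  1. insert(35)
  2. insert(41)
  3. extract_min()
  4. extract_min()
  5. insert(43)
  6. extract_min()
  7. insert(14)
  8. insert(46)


insert(35) -> [35]
insert(41) -> [35, 41]
extract_min()->35, [41]
extract_min()->41, []
insert(43) -> [43]
extract_min()->43, []
insert(14) -> [14]
insert(46) -> [14, 46]

Final heap: [14, 46]


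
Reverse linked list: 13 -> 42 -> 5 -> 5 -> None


Step 1: curr=13, set curr.next=prev(None) | reversed so far: 13
Step 2: curr=42, set curr.next=prev(13) | reversed so far: 42 -> 13
Step 3: curr=5, set curr.next=prev(42) | reversed so far: 5 -> 42 -> 13
Step 4: curr=5, set curr.next=prev(5) | reversed so far: 5 -> 5 -> 42 -> 13

5 -> 5 -> 42 -> 13 -> None


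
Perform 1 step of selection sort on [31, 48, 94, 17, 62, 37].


Initial: [31, 48, 94, 17, 62, 37]
Step 1: min=17 at 3
  Swap: [17, 48, 94, 31, 62, 37]

After 1 step: [17, 48, 94, 31, 62, 37]


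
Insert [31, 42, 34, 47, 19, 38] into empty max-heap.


Insert 31: [31]
Insert 42: [42, 31]
Insert 34: [42, 31, 34]
Insert 47: [47, 42, 34, 31]
Insert 19: [47, 42, 34, 31, 19]
Insert 38: [47, 42, 38, 31, 19, 34]

Final heap: [47, 42, 38, 31, 19, 34]


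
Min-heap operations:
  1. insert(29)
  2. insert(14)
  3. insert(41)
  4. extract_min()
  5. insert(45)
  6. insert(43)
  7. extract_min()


insert(29) -> [29]
insert(14) -> [14, 29]
insert(41) -> [14, 29, 41]
extract_min()->14, [29, 41]
insert(45) -> [29, 41, 45]
insert(43) -> [29, 41, 45, 43]
extract_min()->29, [41, 43, 45]

Final heap: [41, 43, 45]


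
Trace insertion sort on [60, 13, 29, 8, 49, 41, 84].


Initial: [60, 13, 29, 8, 49, 41, 84]
Insert 13: [13, 60, 29, 8, 49, 41, 84]
Insert 29: [13, 29, 60, 8, 49, 41, 84]
Insert 8: [8, 13, 29, 60, 49, 41, 84]
Insert 49: [8, 13, 29, 49, 60, 41, 84]
Insert 41: [8, 13, 29, 41, 49, 60, 84]
Insert 84: [8, 13, 29, 41, 49, 60, 84]

Sorted: [8, 13, 29, 41, 49, 60, 84]


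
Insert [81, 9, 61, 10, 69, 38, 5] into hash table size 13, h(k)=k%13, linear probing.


Insert 81: h=3 -> slot 3
Insert 9: h=9 -> slot 9
Insert 61: h=9, 1 probes -> slot 10
Insert 10: h=10, 1 probes -> slot 11
Insert 69: h=4 -> slot 4
Insert 38: h=12 -> slot 12
Insert 5: h=5 -> slot 5

Table: [None, None, None, 81, 69, 5, None, None, None, 9, 61, 10, 38]


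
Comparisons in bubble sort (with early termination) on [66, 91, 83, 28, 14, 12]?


Algorithm: bubble sort (with early termination)
Input: [66, 91, 83, 28, 14, 12]
Sorted: [12, 14, 28, 66, 83, 91]

15


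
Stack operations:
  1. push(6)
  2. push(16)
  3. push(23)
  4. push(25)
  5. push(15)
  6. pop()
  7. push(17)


push(6) -> [6]
push(16) -> [6, 16]
push(23) -> [6, 16, 23]
push(25) -> [6, 16, 23, 25]
push(15) -> [6, 16, 23, 25, 15]
pop()->15, [6, 16, 23, 25]
push(17) -> [6, 16, 23, 25, 17]

Final stack: [6, 16, 23, 25, 17]


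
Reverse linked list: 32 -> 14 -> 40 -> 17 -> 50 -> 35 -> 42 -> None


Step 1: curr=32, set curr.next=prev(None) | reversed so far: 32
Step 2: curr=14, set curr.next=prev(32) | reversed so far: 14 -> 32
Step 3: curr=40, set curr.next=prev(14) | reversed so far: 40 -> 14 -> 32
Step 4: curr=17, set curr.next=prev(40) | reversed so far: 17 -> 40 -> 14 -> 32
Step 5: curr=50, set curr.next=prev(17) | reversed so far: 50 -> 17 -> 40 -> 14 -> 32
Step 6: curr=35, set curr.next=prev(50) | reversed so far: 35 -> 50 -> 17 -> 40 -> 14 -> 32
Step 7: curr=42, set curr.next=prev(35) | reversed so far: 42 -> 35 -> 50 -> 17 -> 40 -> 14 -> 32

42 -> 35 -> 50 -> 17 -> 40 -> 14 -> 32 -> None


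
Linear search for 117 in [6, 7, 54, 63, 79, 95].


i=0: 6!=117
i=1: 7!=117
i=2: 54!=117
i=3: 63!=117
i=4: 79!=117
i=5: 95!=117

Not found, 6 comps


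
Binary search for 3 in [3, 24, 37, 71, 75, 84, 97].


Step 1: lo=0, hi=6, mid=3, val=71
Step 2: lo=0, hi=2, mid=1, val=24
Step 3: lo=0, hi=0, mid=0, val=3

Found at index 0


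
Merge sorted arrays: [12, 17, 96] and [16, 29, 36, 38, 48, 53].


Take 12 from A
Take 16 from B
Take 17 from A
Take 29 from B
Take 36 from B
Take 38 from B
Take 48 from B
Take 53 from B

Merged: [12, 16, 17, 29, 36, 38, 48, 53, 96]


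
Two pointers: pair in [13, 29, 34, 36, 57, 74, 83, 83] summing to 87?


lo=0(13)+hi=7(83)=96
lo=0(13)+hi=6(83)=96
lo=0(13)+hi=5(74)=87

Yes: 13+74=87


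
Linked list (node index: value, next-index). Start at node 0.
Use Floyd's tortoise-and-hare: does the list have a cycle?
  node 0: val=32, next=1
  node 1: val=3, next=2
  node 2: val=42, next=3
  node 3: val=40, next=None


Floyd's tortoise (slow, +1) and hare (fast, +2):
  init: slow=0, fast=0
  step 1: slow=1, fast=2
  step 2: fast 2->3->None, no cycle

Cycle: no


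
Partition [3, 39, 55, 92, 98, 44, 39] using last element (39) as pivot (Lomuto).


Pivot: 39
  3 <= 39: advance i (no swap)
  39 <= 39: advance i (no swap)
Place pivot at 2: [3, 39, 39, 92, 98, 44, 55]

Partitioned: [3, 39, 39, 92, 98, 44, 55]


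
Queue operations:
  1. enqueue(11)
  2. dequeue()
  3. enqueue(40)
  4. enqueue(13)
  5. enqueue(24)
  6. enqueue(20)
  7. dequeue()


enqueue(11) -> [11]
dequeue()->11, []
enqueue(40) -> [40]
enqueue(13) -> [40, 13]
enqueue(24) -> [40, 13, 24]
enqueue(20) -> [40, 13, 24, 20]
dequeue()->40, [13, 24, 20]

Final queue: [13, 24, 20]


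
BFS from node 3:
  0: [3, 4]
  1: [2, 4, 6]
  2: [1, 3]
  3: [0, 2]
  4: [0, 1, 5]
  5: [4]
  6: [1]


Visit 3, enqueue [0, 2]
Visit 0, enqueue [4]
Visit 2, enqueue [1]
Visit 4, enqueue [5]
Visit 1, enqueue [6]
Visit 5, enqueue []
Visit 6, enqueue []

BFS order: [3, 0, 2, 4, 1, 5, 6]


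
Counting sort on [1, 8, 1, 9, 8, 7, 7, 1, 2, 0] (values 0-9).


Input: [1, 8, 1, 9, 8, 7, 7, 1, 2, 0]
Counts: [1, 3, 1, 0, 0, 0, 0, 2, 2, 1]

Sorted: [0, 1, 1, 1, 2, 7, 7, 8, 8, 9]


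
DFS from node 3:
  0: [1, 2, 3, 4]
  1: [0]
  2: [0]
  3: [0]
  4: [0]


Visit 3, push [0]
Visit 0, push [4, 2, 1]
Visit 1, push []
Visit 2, push []
Visit 4, push []

DFS order: [3, 0, 1, 2, 4]


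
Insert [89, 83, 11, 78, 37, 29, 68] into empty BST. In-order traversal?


Insert 89: root
Insert 83: L from 89
Insert 11: L from 89 -> L from 83
Insert 78: L from 89 -> L from 83 -> R from 11
Insert 37: L from 89 -> L from 83 -> R from 11 -> L from 78
Insert 29: L from 89 -> L from 83 -> R from 11 -> L from 78 -> L from 37
Insert 68: L from 89 -> L from 83 -> R from 11 -> L from 78 -> R from 37

In-order: [11, 29, 37, 68, 78, 83, 89]


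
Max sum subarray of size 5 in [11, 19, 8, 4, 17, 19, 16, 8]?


[0:5]: 59
[1:6]: 67
[2:7]: 64
[3:8]: 64

Max: 67 at [1:6]


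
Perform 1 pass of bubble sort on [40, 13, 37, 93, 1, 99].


Initial: [40, 13, 37, 93, 1, 99]
Pass 1: [13, 37, 40, 1, 93, 99] (3 swaps)

After 1 pass: [13, 37, 40, 1, 93, 99]


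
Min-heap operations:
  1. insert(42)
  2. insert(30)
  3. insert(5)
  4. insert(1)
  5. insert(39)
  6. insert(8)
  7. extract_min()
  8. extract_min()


insert(42) -> [42]
insert(30) -> [30, 42]
insert(5) -> [5, 42, 30]
insert(1) -> [1, 5, 30, 42]
insert(39) -> [1, 5, 30, 42, 39]
insert(8) -> [1, 5, 8, 42, 39, 30]
extract_min()->1, [5, 30, 8, 42, 39]
extract_min()->5, [8, 30, 39, 42]

Final heap: [8, 30, 39, 42]


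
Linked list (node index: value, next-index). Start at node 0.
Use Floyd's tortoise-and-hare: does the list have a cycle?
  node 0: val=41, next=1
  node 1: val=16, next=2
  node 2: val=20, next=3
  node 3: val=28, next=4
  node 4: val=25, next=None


Floyd's tortoise (slow, +1) and hare (fast, +2):
  init: slow=0, fast=0
  step 1: slow=1, fast=2
  step 2: slow=2, fast=4
  step 3: fast -> None, no cycle

Cycle: no


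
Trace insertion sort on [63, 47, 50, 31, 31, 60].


Initial: [63, 47, 50, 31, 31, 60]
Insert 47: [47, 63, 50, 31, 31, 60]
Insert 50: [47, 50, 63, 31, 31, 60]
Insert 31: [31, 47, 50, 63, 31, 60]
Insert 31: [31, 31, 47, 50, 63, 60]
Insert 60: [31, 31, 47, 50, 60, 63]

Sorted: [31, 31, 47, 50, 60, 63]


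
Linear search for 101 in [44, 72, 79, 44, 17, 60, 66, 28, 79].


i=0: 44!=101
i=1: 72!=101
i=2: 79!=101
i=3: 44!=101
i=4: 17!=101
i=5: 60!=101
i=6: 66!=101
i=7: 28!=101
i=8: 79!=101

Not found, 9 comps


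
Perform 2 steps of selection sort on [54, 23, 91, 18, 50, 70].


Initial: [54, 23, 91, 18, 50, 70]
Step 1: min=18 at 3
  Swap: [18, 23, 91, 54, 50, 70]
Step 2: min=23 at 1
  Swap: [18, 23, 91, 54, 50, 70]

After 2 steps: [18, 23, 91, 54, 50, 70]


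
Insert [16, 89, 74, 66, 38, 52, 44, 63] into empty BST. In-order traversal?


Insert 16: root
Insert 89: R from 16
Insert 74: R from 16 -> L from 89
Insert 66: R from 16 -> L from 89 -> L from 74
Insert 38: R from 16 -> L from 89 -> L from 74 -> L from 66
Insert 52: R from 16 -> L from 89 -> L from 74 -> L from 66 -> R from 38
Insert 44: R from 16 -> L from 89 -> L from 74 -> L from 66 -> R from 38 -> L from 52
Insert 63: R from 16 -> L from 89 -> L from 74 -> L from 66 -> R from 38 -> R from 52

In-order: [16, 38, 44, 52, 63, 66, 74, 89]


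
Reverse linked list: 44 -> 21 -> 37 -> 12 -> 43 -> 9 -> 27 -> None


Step 1: curr=44, set curr.next=prev(None) | reversed so far: 44
Step 2: curr=21, set curr.next=prev(44) | reversed so far: 21 -> 44
Step 3: curr=37, set curr.next=prev(21) | reversed so far: 37 -> 21 -> 44
Step 4: curr=12, set curr.next=prev(37) | reversed so far: 12 -> 37 -> 21 -> 44
Step 5: curr=43, set curr.next=prev(12) | reversed so far: 43 -> 12 -> 37 -> 21 -> 44
Step 6: curr=9, set curr.next=prev(43) | reversed so far: 9 -> 43 -> 12 -> 37 -> 21 -> 44
Step 7: curr=27, set curr.next=prev(9) | reversed so far: 27 -> 9 -> 43 -> 12 -> 37 -> 21 -> 44

27 -> 9 -> 43 -> 12 -> 37 -> 21 -> 44 -> None


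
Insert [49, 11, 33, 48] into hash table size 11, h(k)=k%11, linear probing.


Insert 49: h=5 -> slot 5
Insert 11: h=0 -> slot 0
Insert 33: h=0, 1 probes -> slot 1
Insert 48: h=4 -> slot 4

Table: [11, 33, None, None, 48, 49, None, None, None, None, None]


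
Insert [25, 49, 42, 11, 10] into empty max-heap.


Insert 25: [25]
Insert 49: [49, 25]
Insert 42: [49, 25, 42]
Insert 11: [49, 25, 42, 11]
Insert 10: [49, 25, 42, 11, 10]

Final heap: [49, 25, 42, 11, 10]


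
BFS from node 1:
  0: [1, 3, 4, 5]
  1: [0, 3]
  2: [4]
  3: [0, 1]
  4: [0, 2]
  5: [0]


Visit 1, enqueue [0, 3]
Visit 0, enqueue [4, 5]
Visit 3, enqueue []
Visit 4, enqueue [2]
Visit 5, enqueue []
Visit 2, enqueue []

BFS order: [1, 0, 3, 4, 5, 2]


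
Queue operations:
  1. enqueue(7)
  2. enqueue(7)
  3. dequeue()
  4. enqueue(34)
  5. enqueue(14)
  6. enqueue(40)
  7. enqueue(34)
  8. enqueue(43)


enqueue(7) -> [7]
enqueue(7) -> [7, 7]
dequeue()->7, [7]
enqueue(34) -> [7, 34]
enqueue(14) -> [7, 34, 14]
enqueue(40) -> [7, 34, 14, 40]
enqueue(34) -> [7, 34, 14, 40, 34]
enqueue(43) -> [7, 34, 14, 40, 34, 43]

Final queue: [7, 34, 14, 40, 34, 43]


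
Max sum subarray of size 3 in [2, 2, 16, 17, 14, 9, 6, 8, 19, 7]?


[0:3]: 20
[1:4]: 35
[2:5]: 47
[3:6]: 40
[4:7]: 29
[5:8]: 23
[6:9]: 33
[7:10]: 34

Max: 47 at [2:5]


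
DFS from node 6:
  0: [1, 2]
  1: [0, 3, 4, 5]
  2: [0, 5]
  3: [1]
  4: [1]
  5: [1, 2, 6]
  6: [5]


Visit 6, push [5]
Visit 5, push [2, 1]
Visit 1, push [4, 3, 0]
Visit 0, push [2]
Visit 2, push []
Visit 3, push []
Visit 4, push []

DFS order: [6, 5, 1, 0, 2, 3, 4]


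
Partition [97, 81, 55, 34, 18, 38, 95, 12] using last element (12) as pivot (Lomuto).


Pivot: 12
Place pivot at 0: [12, 81, 55, 34, 18, 38, 95, 97]

Partitioned: [12, 81, 55, 34, 18, 38, 95, 97]


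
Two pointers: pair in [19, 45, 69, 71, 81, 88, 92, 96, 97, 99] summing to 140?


lo=0(19)+hi=9(99)=118
lo=1(45)+hi=9(99)=144
lo=1(45)+hi=8(97)=142
lo=1(45)+hi=7(96)=141
lo=1(45)+hi=6(92)=137
lo=2(69)+hi=6(92)=161
lo=2(69)+hi=5(88)=157
lo=2(69)+hi=4(81)=150
lo=2(69)+hi=3(71)=140

Yes: 69+71=140


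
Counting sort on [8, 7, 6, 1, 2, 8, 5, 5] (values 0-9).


Input: [8, 7, 6, 1, 2, 8, 5, 5]
Counts: [0, 1, 1, 0, 0, 2, 1, 1, 2, 0]

Sorted: [1, 2, 5, 5, 6, 7, 8, 8]


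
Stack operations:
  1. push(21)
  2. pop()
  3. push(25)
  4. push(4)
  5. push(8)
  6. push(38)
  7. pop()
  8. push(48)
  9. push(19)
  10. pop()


push(21) -> [21]
pop()->21, []
push(25) -> [25]
push(4) -> [25, 4]
push(8) -> [25, 4, 8]
push(38) -> [25, 4, 8, 38]
pop()->38, [25, 4, 8]
push(48) -> [25, 4, 8, 48]
push(19) -> [25, 4, 8, 48, 19]
pop()->19, [25, 4, 8, 48]

Final stack: [25, 4, 8, 48]


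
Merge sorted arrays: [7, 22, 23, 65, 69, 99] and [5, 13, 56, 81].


Take 5 from B
Take 7 from A
Take 13 from B
Take 22 from A
Take 23 from A
Take 56 from B
Take 65 from A
Take 69 from A
Take 81 from B

Merged: [5, 7, 13, 22, 23, 56, 65, 69, 81, 99]


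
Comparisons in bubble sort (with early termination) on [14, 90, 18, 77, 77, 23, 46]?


Algorithm: bubble sort (with early termination)
Input: [14, 90, 18, 77, 77, 23, 46]
Sorted: [14, 18, 23, 46, 77, 77, 90]

18


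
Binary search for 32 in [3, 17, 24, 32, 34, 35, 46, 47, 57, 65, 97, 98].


Step 1: lo=0, hi=11, mid=5, val=35
Step 2: lo=0, hi=4, mid=2, val=24
Step 3: lo=3, hi=4, mid=3, val=32

Found at index 3


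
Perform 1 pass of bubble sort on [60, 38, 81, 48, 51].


Initial: [60, 38, 81, 48, 51]
Pass 1: [38, 60, 48, 51, 81] (3 swaps)

After 1 pass: [38, 60, 48, 51, 81]


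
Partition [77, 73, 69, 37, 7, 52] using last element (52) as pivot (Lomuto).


Pivot: 52
  37 <= 52: swap -> [37, 73, 69, 77, 7, 52]
  7 <= 52: swap -> [37, 7, 69, 77, 73, 52]
Place pivot at 2: [37, 7, 52, 77, 73, 69]

Partitioned: [37, 7, 52, 77, 73, 69]


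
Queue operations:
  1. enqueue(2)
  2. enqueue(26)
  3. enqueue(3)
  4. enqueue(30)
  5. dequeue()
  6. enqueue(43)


enqueue(2) -> [2]
enqueue(26) -> [2, 26]
enqueue(3) -> [2, 26, 3]
enqueue(30) -> [2, 26, 3, 30]
dequeue()->2, [26, 3, 30]
enqueue(43) -> [26, 3, 30, 43]

Final queue: [26, 3, 30, 43]


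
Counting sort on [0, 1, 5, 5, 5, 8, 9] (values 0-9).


Input: [0, 1, 5, 5, 5, 8, 9]
Counts: [1, 1, 0, 0, 0, 3, 0, 0, 1, 1]

Sorted: [0, 1, 5, 5, 5, 8, 9]


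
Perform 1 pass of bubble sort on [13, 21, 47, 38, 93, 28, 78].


Initial: [13, 21, 47, 38, 93, 28, 78]
Pass 1: [13, 21, 38, 47, 28, 78, 93] (3 swaps)

After 1 pass: [13, 21, 38, 47, 28, 78, 93]


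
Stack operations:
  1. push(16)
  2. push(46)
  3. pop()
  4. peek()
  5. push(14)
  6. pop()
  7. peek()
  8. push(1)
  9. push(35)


push(16) -> [16]
push(46) -> [16, 46]
pop()->46, [16]
peek()->16
push(14) -> [16, 14]
pop()->14, [16]
peek()->16
push(1) -> [16, 1]
push(35) -> [16, 1, 35]

Final stack: [16, 1, 35]


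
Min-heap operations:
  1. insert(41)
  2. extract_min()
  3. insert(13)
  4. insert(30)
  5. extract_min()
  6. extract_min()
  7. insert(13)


insert(41) -> [41]
extract_min()->41, []
insert(13) -> [13]
insert(30) -> [13, 30]
extract_min()->13, [30]
extract_min()->30, []
insert(13) -> [13]

Final heap: [13]


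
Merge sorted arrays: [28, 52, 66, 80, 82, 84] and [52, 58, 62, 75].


Take 28 from A
Take 52 from A
Take 52 from B
Take 58 from B
Take 62 from B
Take 66 from A
Take 75 from B

Merged: [28, 52, 52, 58, 62, 66, 75, 80, 82, 84]


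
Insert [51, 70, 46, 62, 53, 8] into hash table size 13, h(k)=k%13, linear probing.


Insert 51: h=12 -> slot 12
Insert 70: h=5 -> slot 5
Insert 46: h=7 -> slot 7
Insert 62: h=10 -> slot 10
Insert 53: h=1 -> slot 1
Insert 8: h=8 -> slot 8

Table: [None, 53, None, None, None, 70, None, 46, 8, None, 62, None, 51]


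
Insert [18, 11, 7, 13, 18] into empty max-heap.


Insert 18: [18]
Insert 11: [18, 11]
Insert 7: [18, 11, 7]
Insert 13: [18, 13, 7, 11]
Insert 18: [18, 18, 7, 11, 13]

Final heap: [18, 18, 7, 11, 13]
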